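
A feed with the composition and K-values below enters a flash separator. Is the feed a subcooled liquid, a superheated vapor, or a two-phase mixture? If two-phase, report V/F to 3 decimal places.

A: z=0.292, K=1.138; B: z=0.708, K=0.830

subcooled liquid

ΣzᵢKᵢ = 0.920; Σzᵢ/Kᵢ = 1.110.
Since ΣzᵢKᵢ < 1 the mixture is below its bubble point — single liquid phase.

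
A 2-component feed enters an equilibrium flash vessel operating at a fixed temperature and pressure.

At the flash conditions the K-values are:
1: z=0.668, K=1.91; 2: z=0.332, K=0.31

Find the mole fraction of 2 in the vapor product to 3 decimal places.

y_2 = 0.176

Rachford–Rice: g(V/F) = Σ zᵢ(Kᵢ−1)/(1+V/F(Kᵢ−1)) = 0.
Feasibility: ΣzᵢKᵢ = 1.379, Σzᵢ/Kᵢ = 1.421 — both > 1, two phases present.
Binary case is linear: z₁(K₁−1)(1+V/F(K₂−1)) + z₂(K₂−1)(1+V/F(K₁−1)) = 0
⇒ V/F = [z₁(K₁−1)+z₂(K₂−1)] / [−(K₁−1)(K₂−1)] = 0.3788/0.6279 = 0.603
Compositions from xᵢ = zᵢ/(1+V/F(Kᵢ−1)), yᵢ = Kᵢxᵢ:
  1: x = 0.431, y = 0.824
  2: x = 0.569, y = 0.176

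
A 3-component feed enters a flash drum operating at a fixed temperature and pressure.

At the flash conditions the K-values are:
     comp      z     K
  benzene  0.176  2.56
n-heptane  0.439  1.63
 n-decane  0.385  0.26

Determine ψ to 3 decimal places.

Let ψ = V/F and solve Σ zᵢ(Kᵢ−1)/(1+ψ(Kᵢ−1)) = 0.
Feasibility: ΣzᵢKᵢ = 1.266, Σzᵢ/Kᵢ = 1.819 — both > 1, two phases present.
Iterate (Newton) starting at ψ = 0.5:
  ψ = 0.500: g = -0.0877, g' = -0.767 → ψ = 0.386
  ψ = 0.386: g = -0.0048, g' = -0.693 → ψ = 0.379
Converged at ψ = 0.379.

ψ = 0.379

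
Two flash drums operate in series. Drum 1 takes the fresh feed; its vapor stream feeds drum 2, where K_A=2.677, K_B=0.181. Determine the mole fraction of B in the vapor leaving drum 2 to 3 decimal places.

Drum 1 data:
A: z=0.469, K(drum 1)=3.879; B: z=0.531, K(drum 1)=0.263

y_B (drum 2) = 0.122

Drum 1:
Rachford–Rice: g(ψ₁) = Σ zᵢ(Kᵢ−1)/(1+ψ₁(Kᵢ−1)) = 0.
Feasibility: ΣzᵢKᵢ = 1.959, Σzᵢ/Kᵢ = 2.140 — both > 1, two phases present.
Newton–Raphson from ψ₁ = 0.5:
  ψ₁ = 0.500: g = -0.0662, g' = -1.376 → ψ₁ = 0.452
Converged at ψ₁ = 0.452.
Drum-1 compositions:
  A: x = 0.204, y = 0.791
  B: x = 0.796, y = 0.209
Drum-2 feed = drum-1 vapor: z₂ = (0.7906, 0.2094).
Drum 2:
Newton–Raphson from ψ₂ = 0.46:
  ψ₂ = 0.460: g = 0.4733, g' = -1.070 → ψ₂ = 0.902
  ψ₂ = 0.902: g = -0.1294, g' = -2.413 → ψ₂ = 0.849
  ψ₂ = 0.849: g = -0.0152, g' = -1.889 → ψ₂ = 0.841
  ψ₂ = 0.841: g = -0.0002, g' = -1.830 → ψ₂ = 0.840
Converged at ψ₂ = 0.840.
  A: x = 0.328, y = 0.878
  B: x = 0.672, y = 0.122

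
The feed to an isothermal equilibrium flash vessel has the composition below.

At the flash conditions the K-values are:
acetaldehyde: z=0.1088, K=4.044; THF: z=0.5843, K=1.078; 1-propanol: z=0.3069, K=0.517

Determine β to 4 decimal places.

β = 0.4315

Let β = V/F and solve Σ zᵢ(Kᵢ−1)/(1+β(Kᵢ−1)) = 0.
Check two-phase: ΣzᵢKᵢ = 1.2285 > 1 and Σzᵢ/Kᵢ = 1.1625 > 1, so g(0) = 0.2285 > 0 and g(1) = -0.1625 < 0.
Newton iteration, β⁰ = 0.39:
  β = 0.3900: g = 0.01302, g' = -0.3228 → β = 0.4303
  β = 0.4303: g = 0.00034, g' = -0.3064 → β = 0.4315
Converged at β = 0.4315.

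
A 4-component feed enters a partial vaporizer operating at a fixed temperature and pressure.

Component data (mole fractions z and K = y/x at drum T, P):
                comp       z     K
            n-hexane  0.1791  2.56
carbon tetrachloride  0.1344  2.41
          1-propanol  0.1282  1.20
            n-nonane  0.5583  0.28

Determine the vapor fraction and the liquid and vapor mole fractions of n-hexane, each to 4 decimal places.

ψ = 0.0997, x_n-hexane = 0.1550, y_n-hexane = 0.3968

Newton–Raphson from ψ = 0.6:
  ψ = 0.6000: g = -0.43784, g' = -1.0959 → ψ = 0.2005
  ψ = 0.2005: g = -0.08455, g' = -0.8154 → ψ = 0.0968
  ψ = 0.0968: g = 0.00257, g' = -0.8752 → ψ = 0.0997
Converged at ψ = 0.0997.
Compositions from xᵢ = zᵢ/(1+ψ(Kᵢ−1)), yᵢ = Kᵢxᵢ:
  n-hexane: x = 0.1550, y = 0.3968
  carbon tetrachloride: x = 0.1178, y = 0.2840
  1-propanol: x = 0.1257, y = 0.1508
  n-nonane: x = 0.6015, y = 0.1684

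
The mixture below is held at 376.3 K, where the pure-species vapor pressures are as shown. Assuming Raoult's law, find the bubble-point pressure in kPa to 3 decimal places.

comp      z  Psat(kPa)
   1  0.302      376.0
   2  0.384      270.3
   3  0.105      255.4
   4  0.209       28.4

Pbub = 250.100 kPa

At the bubble point ψ → 0, so ΣzᵢKᵢ = 1 with Kᵢ = Pᵢˢᵃᵗ/P ⇒ P = ΣzᵢPᵢˢᵃᵗ.
P = 0.302·376.0 + 0.384·270.3 + 0.105·255.4 + 0.209·28.4 = 250.100 kPa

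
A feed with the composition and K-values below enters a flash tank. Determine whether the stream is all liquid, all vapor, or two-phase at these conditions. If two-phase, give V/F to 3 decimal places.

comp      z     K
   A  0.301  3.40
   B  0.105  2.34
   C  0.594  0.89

ΣzᵢKᵢ = 1.798; Σzᵢ/Kᵢ = 0.801.
Since Σzᵢ/Kᵢ < 1 the mixture is above its dew point — single vapor phase.

all vapor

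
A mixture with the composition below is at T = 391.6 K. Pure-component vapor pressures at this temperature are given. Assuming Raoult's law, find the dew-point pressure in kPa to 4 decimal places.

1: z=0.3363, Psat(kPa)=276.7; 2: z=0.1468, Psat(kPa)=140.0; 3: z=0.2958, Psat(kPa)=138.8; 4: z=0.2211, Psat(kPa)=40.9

At the dew point ψ → 1, so Σzᵢ/Kᵢ = 1 with Kᵢ = Pᵢˢᵃᵗ/P ⇒ 1/P = Σzᵢ/Pᵢˢᵃᵗ.
1/P = 0.3363/276.7 + 0.1468/140.0 + 0.2958/138.8 + 0.2211/40.9 = 0.0098010 ⇒ P = 102.0308 kPa

Pdew = 102.0308 kPa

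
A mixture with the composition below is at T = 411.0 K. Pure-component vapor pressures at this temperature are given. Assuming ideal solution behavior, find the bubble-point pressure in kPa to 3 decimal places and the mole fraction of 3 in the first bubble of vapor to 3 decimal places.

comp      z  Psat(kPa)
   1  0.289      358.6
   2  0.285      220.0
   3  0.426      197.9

Pbub = 250.641 kPa, y_3 = 0.336

At the bubble point ψ → 0, so ΣzᵢKᵢ = 1 with Kᵢ = Pᵢˢᵃᵗ/P ⇒ P = ΣzᵢPᵢˢᵃᵗ.
P = 0.289·358.6 + 0.285·220.0 + 0.426·197.9 = 250.641 kPa
yᵢ = zᵢPᵢˢᵃᵗ/P ⇒ y_3 = 0.426·197.9/250.641 = 0.336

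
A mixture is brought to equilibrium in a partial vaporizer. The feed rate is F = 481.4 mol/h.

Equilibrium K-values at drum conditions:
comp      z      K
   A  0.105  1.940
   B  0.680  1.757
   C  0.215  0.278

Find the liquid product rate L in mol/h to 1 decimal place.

Newton–Raphson from V/F = 0.5:
  V/F = 0.500: g = 0.1976, g' = -0.522 → V/F = 0.878
  V/F = 0.878: g = -0.0610, g' = -1.006 → V/F = 0.818
  V/F = 0.818: g = -0.0051, g' = -0.846 → V/F = 0.812
Converged at V/F = 0.812.
Then V = V/F·F = 0.8115·481.4 = 390.7 mol/h and L = F − V = 90.7 mol/h.

L = 90.7 mol/h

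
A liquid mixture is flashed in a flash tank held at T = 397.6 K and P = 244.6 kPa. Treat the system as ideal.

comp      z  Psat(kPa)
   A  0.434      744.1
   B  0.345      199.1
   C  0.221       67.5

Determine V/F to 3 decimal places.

V/F = 0.657

Raoult's law: Kᵢ = Pᵢˢᵃᵗ/P = Pᵢˢᵃᵗ/244.6.
  K_A = 744.1/244.6 = 3.04211, K_B = 199.1/244.6 = 0.81398, K_C = 67.5/244.6 = 0.27596
Rachford–Rice: g(V/F) = Σ zᵢ(Kᵢ−1)/(1+V/F(Kᵢ−1)) = 0.
g(0) = ΣzᵢKᵢ − 1 = 0.662 and g(1) = 1 − Σzᵢ/Kᵢ = -0.367, so a root lies in (0, 1).
Newton iteration, V/F⁰ = 0.33:
  V/F = 0.330: g = 0.2508, g' = -0.860 → V/F = 0.622
  V/F = 0.622: g = 0.0268, g' = -0.750 → V/F = 0.658
  V/F = 0.658: g = -0.0003, g' = -0.767 → V/F = 0.657
Converged at V/F = 0.657.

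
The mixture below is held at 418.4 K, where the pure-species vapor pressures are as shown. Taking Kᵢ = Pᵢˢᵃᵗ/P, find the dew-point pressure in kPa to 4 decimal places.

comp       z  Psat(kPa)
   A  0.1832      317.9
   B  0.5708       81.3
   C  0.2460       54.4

Pdew = 82.5134 kPa

At the dew point ψ → 1, so Σzᵢ/Kᵢ = 1 with Kᵢ = Pᵢˢᵃᵗ/P ⇒ 1/P = Σzᵢ/Pᵢˢᵃᵗ.
1/P = 0.1832/317.9 + 0.5708/81.3 + 0.2460/54.4 = 0.0121193 ⇒ P = 82.5134 kPa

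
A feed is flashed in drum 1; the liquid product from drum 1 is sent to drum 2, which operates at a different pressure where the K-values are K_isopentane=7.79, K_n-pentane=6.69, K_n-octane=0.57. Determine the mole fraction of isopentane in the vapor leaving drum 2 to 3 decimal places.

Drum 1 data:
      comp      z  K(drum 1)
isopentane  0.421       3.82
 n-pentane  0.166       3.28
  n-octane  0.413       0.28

Drum 1:
Let ψ₁ = V/F and solve Σ zᵢ(Kᵢ−1)/(1+ψ₁(Kᵢ−1)) = 0.
g(0) = ΣzᵢKᵢ − 1 = 1.268 and g(1) = 1 − Σzᵢ/Kᵢ = -0.636, so a root lies in (0, 1).
Iterate (Newton) starting at ψ₁ = 0.6:
  ψ₁ = 0.600: g = 0.0773, g' = -1.279 → ψ₁ = 0.660
Converged at ψ₁ = 0.660.
Drum-1 compositions:
  isopentane: x = 0.147, y = 0.562
  n-pentane: x = 0.066, y = 0.217
  n-octane: x = 0.786, y = 0.220
Drum-2 feed = drum-1 liquid: z₂ = (0.1472, 0.0663, 0.7865).
Drum 2:
Let ψ₂ = V/F and solve Σ zᵢ(Kᵢ−1)/(1+ψ₂(Kᵢ−1)) = 0.
Check two-phase: ΣzᵢKᵢ = 2.039 > 1 and Σzᵢ/Kᵢ = 1.409 > 1, so g(0) = 1.039 > 0 and g(1) = -0.409 < 0.
Newton–Raphson from ψ₂ = 0.32:
  ψ₂ = 0.320: g = 0.0566, g' = -1.139 → ψ₂ = 0.370
  ψ₂ = 0.370: g = 0.0042, g' = -0.979 → ψ₂ = 0.374
Converged at ψ₂ = 0.374.
  isopentane: x = 0.042, y = 0.324
  n-pentane: x = 0.021, y = 0.142
  n-octane: x = 0.937, y = 0.534

y_isopentane (drum 2) = 0.324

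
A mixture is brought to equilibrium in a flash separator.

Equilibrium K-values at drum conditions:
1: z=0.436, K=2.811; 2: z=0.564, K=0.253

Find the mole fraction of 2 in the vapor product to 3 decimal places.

Let β = V/F and solve Σ zᵢ(Kᵢ−1)/(1+β(Kᵢ−1)) = 0.
Feasibility: ΣzᵢKᵢ = 1.368, Σzᵢ/Kᵢ = 2.384 — both > 1, two phases present.
Newton iteration, β⁰ = 0.43:
  β = 0.430: g = -0.1768, g' = -1.135 → β = 0.274
  β = 0.274: g = -0.0023, g' = -1.136 → β = 0.272
Converged at β = 0.272.
Compositions from xᵢ = zᵢ/(1+β(Kᵢ−1)), yᵢ = Kᵢxᵢ:
  1: x = 0.292, y = 0.821
  2: x = 0.708, y = 0.179

y_2 = 0.179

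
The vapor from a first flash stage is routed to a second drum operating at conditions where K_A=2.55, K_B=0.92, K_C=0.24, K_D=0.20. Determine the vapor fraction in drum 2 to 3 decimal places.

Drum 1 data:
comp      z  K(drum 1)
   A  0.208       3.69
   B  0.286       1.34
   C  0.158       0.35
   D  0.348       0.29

V/F (drum 2) = 0.675

Drum 1:
Material balance + equilibrium reduce to Σ zᵢ(Kᵢ−1)/(1+ψ₁(Kᵢ−1)) = 0.
Feasibility: ΣzᵢKᵢ = 1.307, Σzᵢ/Kᵢ = 1.921 — both > 1, two phases present.
Iterate (Newton) starting at ψ₁ = 0.57:
  ψ₁ = 0.570: g = -0.2759, g' = -0.921 → ψ₁ = 0.271
  ψ₁ = 0.271: g = -0.0175, g' = -0.899 → ψ₁ = 0.251
Converged at ψ₁ = 0.251.
Drum-1 compositions:
  A: x = 0.124, y = 0.458
  B: x = 0.263, y = 0.353
  C: x = 0.189, y = 0.066
  D: x = 0.424, y = 0.123
Drum-2 feed = drum-1 vapor: z₂ = (0.4580, 0.3531, 0.0661, 0.1228).
Drum 2:
Rachford–Rice: g(ψ₂) = Σ zᵢ(Kᵢ−1)/(1+ψ₂(Kᵢ−1)) = 0.
g(0) = ΣzᵢKᵢ − 1 = 0.533 and g(1) = 1 − Σzᵢ/Kᵢ = -0.453, so a root lies in (0, 1).
Newton–Raphson from ψ₂ = 0.5:
  ψ₂ = 0.500: g = 0.1257, g' = -0.669 → ψ₂ = 0.688
  ψ₂ = 0.688: g = -0.0100, g' = -0.817 → ψ₂ = 0.676
  ψ₂ = 0.676: g = -0.0001, g' = -0.799 → ψ₂ = 0.675
Converged at ψ₂ = 0.675.
  A: x = 0.224, y = 0.571
  B: x = 0.373, y = 0.343
  C: x = 0.136, y = 0.033
  D: x = 0.267, y = 0.053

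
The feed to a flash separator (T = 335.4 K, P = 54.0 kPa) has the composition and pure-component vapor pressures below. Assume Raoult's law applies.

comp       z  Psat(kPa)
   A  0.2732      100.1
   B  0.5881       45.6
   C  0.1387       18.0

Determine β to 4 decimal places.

β = 0.1922

Raoult's law: Kᵢ = Pᵢˢᵃᵗ/P = Pᵢˢᵃᵗ/54.0.
  K_A = 100.1/54.0 = 1.853704, K_B = 45.6/54.0 = 0.844444, K_C = 18.0/54.0 = 0.333333
Let β = V/F and solve Σ zᵢ(Kᵢ−1)/(1+β(Kᵢ−1)) = 0.
Check two-phase: ΣzᵢKᵢ = 1.0493 > 1 and Σzᵢ/Kᵢ = 1.2599 > 1, so g(0) = 0.0493 > 0 and g(1) = -0.2599 < 0.
Newton iteration, β⁰ = 0.58:
  β = 0.5800: g = -0.09532, g' = -0.2701 → β = 0.2271
  β = 0.2271: g = -0.00845, g' = -0.2406 → β = 0.1920
  β = 0.1920: g = 0.00004, g' = -0.2432 → β = 0.1922
Converged at β = 0.1922.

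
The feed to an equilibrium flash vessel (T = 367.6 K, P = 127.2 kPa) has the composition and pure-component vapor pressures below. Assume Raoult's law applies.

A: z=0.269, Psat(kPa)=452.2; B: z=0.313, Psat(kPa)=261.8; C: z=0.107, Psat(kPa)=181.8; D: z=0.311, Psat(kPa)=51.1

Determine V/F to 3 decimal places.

Raoult's law: Kᵢ = Pᵢˢᵃᵗ/P = Pᵢˢᵃᵗ/127.2.
  K_A = 452.2/127.2 = 3.55503, K_B = 261.8/127.2 = 2.05818, K_C = 181.8/127.2 = 1.42925, K_D = 51.1/127.2 = 0.40173
Rachford–Rice: g(V/F) = Σ zᵢ(Kᵢ−1)/(1+V/F(Kᵢ−1)) = 0.
g(0) = ΣzᵢKᵢ − 1 = 0.878 and g(1) = 1 − Σzᵢ/Kᵢ = -0.077, so a root lies in (0, 1).
Newton–Raphson from V/F = 0.5:
  V/F = 0.500: g = 0.2907, g' = -0.728 → V/F = 0.899
  V/F = 0.899: g = 0.0087, g' = -0.785 → V/F = 0.910
Converged at V/F = 0.910.

V/F = 0.910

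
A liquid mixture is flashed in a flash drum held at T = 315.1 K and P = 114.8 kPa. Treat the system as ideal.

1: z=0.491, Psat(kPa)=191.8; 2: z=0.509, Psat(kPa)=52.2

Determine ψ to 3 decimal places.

ψ = 0.142

Raoult's law: Kᵢ = Pᵢˢᵃᵗ/P = Pᵢˢᵃᵗ/114.8.
  K_1 = 191.8/114.8 = 1.67073, K_2 = 52.2/114.8 = 0.45470
Iterate (Newton) starting at ψ = 0.6:
  ψ = 0.600: g = -0.1777, g' = -0.447 → ψ = 0.202
  ψ = 0.202: g = -0.0219, g' = -0.362 → ψ = 0.142
Converged at ψ = 0.142.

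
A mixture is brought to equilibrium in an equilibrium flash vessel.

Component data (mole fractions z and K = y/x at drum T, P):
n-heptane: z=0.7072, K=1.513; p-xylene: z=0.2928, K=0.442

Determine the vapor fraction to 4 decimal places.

ψ = 0.6966

Rachford–Rice: g(ψ) = Σ zᵢ(Kᵢ−1)/(1+ψ(Kᵢ−1)) = 0.
g(0) = ΣzᵢKᵢ − 1 = 0.1994 and g(1) = 1 − Σzᵢ/Kᵢ = -0.1299, so a root lies in (0, 1).
Binary case is linear: z₁(K₁−1)(1+ψ(K₂−1)) + z₂(K₂−1)(1+ψ(K₁−1)) = 0
⇒ ψ = [z₁(K₁−1)+z₂(K₂−1)] / [−(K₁−1)(K₂−1)] = 0.19941/0.28625 = 0.6966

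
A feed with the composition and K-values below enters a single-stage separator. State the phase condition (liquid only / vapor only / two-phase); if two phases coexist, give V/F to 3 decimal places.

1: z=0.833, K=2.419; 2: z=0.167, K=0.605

ΣzᵢKᵢ = 2.116; Σzᵢ/Kᵢ = 0.620.
Since Σzᵢ/Kᵢ < 1 the mixture is above its dew point — single vapor phase.

vapor only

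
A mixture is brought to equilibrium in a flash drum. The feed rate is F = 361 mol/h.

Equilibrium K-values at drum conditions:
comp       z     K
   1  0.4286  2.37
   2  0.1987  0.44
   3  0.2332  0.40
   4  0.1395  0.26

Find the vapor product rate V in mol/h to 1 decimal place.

V = 98.2 mol/h

Rachford–Rice: g(ψ) = Σ zᵢ(Kᵢ−1)/(1+ψ(Kᵢ−1)) = 0.
g(0) = ΣzᵢKᵢ − 1 = 0.2328 and g(1) = 1 − Σzᵢ/Kᵢ = -0.7520, so a root lies in (0, 1).
Newton–Raphson from ψ = 0.5:
  ψ = 0.5000: g = -0.16981, g' = -0.7673 → ψ = 0.2787
  ψ = 0.2787: g = -0.00498, g' = -0.7511 → ψ = 0.2721
Converged at ψ = 0.2721.
Then V = ψ·F = 0.2721·361 = 98.2 mol/h and L = F − V = 262.8 mol/h.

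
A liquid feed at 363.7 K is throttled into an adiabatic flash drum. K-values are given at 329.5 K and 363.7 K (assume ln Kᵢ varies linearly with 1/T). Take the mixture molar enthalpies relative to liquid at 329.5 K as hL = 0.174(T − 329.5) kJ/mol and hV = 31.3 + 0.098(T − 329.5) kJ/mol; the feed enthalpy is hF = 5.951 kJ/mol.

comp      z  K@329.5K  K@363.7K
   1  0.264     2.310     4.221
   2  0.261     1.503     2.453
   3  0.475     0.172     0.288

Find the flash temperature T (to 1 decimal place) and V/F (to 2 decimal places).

T = 333.1 K, V/F = 0.17

Adiabatic flash: solve Rachford–Rice at each trial T, then check hF = ψ·hV(T) + (1−ψ)·hL(T).
  T = 329.5 K: K = (2.310, 1.503, 0.172), RR gives ψ = 0.102, H_out = 3.207 kJ/mol
  T = 363.7 K: K = (4.221, 2.453, 0.288), RR gives ψ = 0.517, H_out = 20.799 kJ/mol
  T = 346.6 K: K = (3.169, 1.943, 0.225), RR gives ψ = 0.355, H_out = 13.641 kJ/mol
  T = 338.1 K: K = (2.719, 1.716, 0.198), RR gives ψ = 0.249, H_out = 9.134 kJ/mol
  T = 333.8 K: K = (2.509, 1.607, 0.185), RR gives ψ = 0.182, H_out = 6.400 kJ/mol
  T = 331.6 K: K = (2.406, 1.553, 0.178), RR gives ψ = 0.144, H_out = 4.834 kJ/mol
  T = 332.7 K: K = (2.457, 1.580, 0.181), RR gives ψ = 0.163, H_out = 5.634 kJ/mol
  T = 333.2 K: K = (2.480, 1.593, 0.183), RR gives ψ = 0.172, H_out = 5.986 kJ/mol
  T = 332.9 K: K = (2.466, 1.585, 0.182), RR gives ψ = 0.167, H_out = 5.775 kJ/mol
  T = 333.0 K: K = (2.471, 1.588, 0.182), RR gives ψ = 0.169, H_out = 5.846 kJ/mol
Linear interpolation between T = 333.0 (H_out = 5.846) and T = 333.2 (H_out = 5.986) on hF = 5.951 gives T ≈ 333.1 K, at which ψ = 0.17.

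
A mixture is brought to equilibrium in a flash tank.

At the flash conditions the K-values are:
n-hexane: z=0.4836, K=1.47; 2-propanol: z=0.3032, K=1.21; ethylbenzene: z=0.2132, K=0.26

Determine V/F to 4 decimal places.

V/F = 0.4762

Material balance + equilibrium reduce to Σ zᵢ(Kᵢ−1)/(1+V/F(Kᵢ−1)) = 0.
Feasibility: ΣzᵢKᵢ = 1.1332, Σzᵢ/Kᵢ = 1.3996 — both > 1, two phases present.
Newton–Raphson from V/F = 0.67:
  V/F = 0.6700: g = -0.08423, g' = -0.5313 → V/F = 0.5115
  V/F = 0.5115: g = -0.01311, g' = -0.3826 → V/F = 0.4772
  V/F = 0.4772: g = -0.00037, g' = -0.3613 → V/F = 0.4762
Converged at V/F = 0.4762.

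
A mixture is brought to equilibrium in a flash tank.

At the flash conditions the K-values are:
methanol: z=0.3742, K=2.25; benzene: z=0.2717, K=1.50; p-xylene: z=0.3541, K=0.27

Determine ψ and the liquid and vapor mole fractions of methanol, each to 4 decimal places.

ψ = 0.4855, x_methanol = 0.2329, y_methanol = 0.5240

Rachford–Rice: g(ψ) = Σ zᵢ(Kᵢ−1)/(1+ψ(Kᵢ−1)) = 0.
Feasibility: ΣzᵢKᵢ = 1.3451, Σzᵢ/Kᵢ = 1.6589 — both > 1, two phases present.
Iterate (Newton) starting at ψ = 0.5:
  ψ = 0.5000: g = -0.01055, g' = -0.7329 → ψ = 0.4856
  ψ = 0.4856: g = -0.00007, g' = -0.7232 → ψ = 0.4855
Converged at ψ = 0.4855.
Compositions from xᵢ = zᵢ/(1+ψ(Kᵢ−1)), yᵢ = Kᵢxᵢ:
  methanol: x = 0.2329, y = 0.5240
  benzene: x = 0.2186, y = 0.3279
  p-xylene: x = 0.5485, y = 0.1481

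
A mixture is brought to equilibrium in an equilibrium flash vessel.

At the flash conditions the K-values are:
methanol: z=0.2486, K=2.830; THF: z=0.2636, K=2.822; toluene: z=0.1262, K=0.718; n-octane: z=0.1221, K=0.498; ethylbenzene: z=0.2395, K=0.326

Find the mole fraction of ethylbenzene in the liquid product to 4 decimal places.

x_ethylbenzene = 0.4301

Material balance + equilibrium reduce to Σ zᵢ(Kᵢ−1)/(1+β(Kᵢ−1)) = 0.
Check two-phase: ΣzᵢKᵢ = 1.6769 > 1 and Σzᵢ/Kᵢ = 1.3369 > 1, so g(0) = 0.6769 > 0 and g(1) = -0.3369 < 0.
Iterate (Newton) starting at β = 0.46:
  β = 0.4600: g = 0.15374, g' = -0.7982 → β = 0.6526
  β = 0.6526: g = 0.00378, g' = -0.7854 → β = 0.6574
Converged at β = 0.6574.
Compositions from xᵢ = zᵢ/(1+β(Kᵢ−1)), yᵢ = Kᵢxᵢ:
  methanol: x = 0.1128, y = 0.3193
  THF: x = 0.1199, y = 0.3385
  toluene: x = 0.1549, y = 0.1112
  n-octane: x = 0.1822, y = 0.0908
  ethylbenzene: x = 0.4301, y = 0.1402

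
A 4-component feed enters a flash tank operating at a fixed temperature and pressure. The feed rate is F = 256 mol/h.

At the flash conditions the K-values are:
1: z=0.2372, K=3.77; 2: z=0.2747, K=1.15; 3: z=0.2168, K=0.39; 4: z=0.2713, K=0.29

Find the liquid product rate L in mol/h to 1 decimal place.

L = 181.6 mol/h

Material balance + equilibrium reduce to Σ zᵢ(Kᵢ−1)/(1+V/F(Kᵢ−1)) = 0.
Feasibility: ΣzᵢKᵢ = 1.3734, Σzᵢ/Kᵢ = 1.7932 — both > 1, two phases present.
Newton–Raphson from V/F = 0.5:
  V/F = 0.5000: g = -0.17510, g' = -0.8211 → V/F = 0.2867
  V/F = 0.2867: g = 0.00356, g' = -0.9051 → V/F = 0.2907
Converged at V/F = 0.2907.
Then V = V/F·F = 0.2907·256 = 74.4 mol/h and L = F − V = 181.6 mol/h.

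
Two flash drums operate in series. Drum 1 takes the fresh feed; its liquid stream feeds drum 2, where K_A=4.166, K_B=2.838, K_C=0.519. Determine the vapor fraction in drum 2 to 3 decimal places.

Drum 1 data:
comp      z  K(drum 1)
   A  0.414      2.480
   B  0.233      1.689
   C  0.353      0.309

V/F (drum 2) = 0.535

Drum 1:
Rachford–Rice: g(ψ₁) = Σ zᵢ(Kᵢ−1)/(1+ψ₁(Kᵢ−1)) = 0.
g(0) = ΣzᵢKᵢ − 1 = 0.529 and g(1) = 1 − Σzᵢ/Kᵢ = -0.447, so a root lies in (0, 1).
Newton iteration, ψ₁⁰ = 0.34:
  ψ₁ = 0.340: g = 0.2188, g' = -0.762 → ψ₁ = 0.627
  ψ₁ = 0.627: g = -0.0007, g' = -0.823 → ψ₁ = 0.626
Converged at ψ₁ = 0.626.
Drum-1 compositions:
  A: x = 0.215, y = 0.533
  B: x = 0.163, y = 0.275
  C: x = 0.622, y = 0.192
Drum-2 feed = drum-1 liquid: z₂ = (0.2148, 0.1628, 0.6224).
Drum 2:
Material balance + equilibrium reduce to Σ zᵢ(Kᵢ−1)/(1+ψ₂(Kᵢ−1)) = 0.
Check two-phase: ΣzᵢKᵢ = 1.680 > 1 and Σzᵢ/Kᵢ = 1.308 > 1, so g(0) = 0.680 > 0 and g(1) = -0.308 < 0.
Iterate (Newton) starting at ψ₂ = 0.5:
  ψ₂ = 0.500: g = 0.0250, g' = -0.722 → ψ₂ = 0.535
Converged at ψ₂ = 0.535.
  A: x = 0.080, y = 0.332
  B: x = 0.082, y = 0.233
  C: x = 0.838, y = 0.435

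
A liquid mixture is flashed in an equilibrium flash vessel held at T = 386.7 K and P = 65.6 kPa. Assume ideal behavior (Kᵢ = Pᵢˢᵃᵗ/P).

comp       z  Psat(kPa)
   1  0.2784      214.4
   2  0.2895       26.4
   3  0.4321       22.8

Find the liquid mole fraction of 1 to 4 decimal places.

Raoult's law: Kᵢ = Pᵢˢᵃᵗ/P = Pᵢˢᵃᵗ/65.6.
  K_1 = 214.4/65.6 = 3.268293, K_2 = 26.4/65.6 = 0.402439, K_3 = 22.8/65.6 = 0.347561
Material balance + equilibrium reduce to Σ zᵢ(Kᵢ−1)/(1+V/F(Kᵢ−1)) = 0.
g(0) = ΣzᵢKᵢ − 1 = 0.1766 and g(1) = 1 − Σzᵢ/Kᵢ = -1.0478, so a root lies in (0, 1).
Iterate (Newton) starting at V/F = 0.5:
  V/F = 0.5000: g = -0.36922, g' = -0.9299 → V/F = 0.1029
  V/F = 0.1029: g = 0.02540, g' = -1.2702 → V/F = 0.1229
  V/F = 0.1229: g = 0.00058, g' = -1.2137 → V/F = 0.1234
Converged at V/F = 0.1234.
Compositions from xᵢ = zᵢ/(1+V/F(Kᵢ−1)), yᵢ = Kᵢxᵢ:
  1: x = 0.2175, y = 0.7109
  2: x = 0.3126, y = 0.1258
  3: x = 0.4699, y = 0.1633

x_1 = 0.2175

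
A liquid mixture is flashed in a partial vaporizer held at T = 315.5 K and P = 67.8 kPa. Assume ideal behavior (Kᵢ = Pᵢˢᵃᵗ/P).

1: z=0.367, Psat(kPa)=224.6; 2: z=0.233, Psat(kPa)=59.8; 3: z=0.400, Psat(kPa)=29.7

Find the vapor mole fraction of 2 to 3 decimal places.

Raoult's law: Kᵢ = Pᵢˢᵃᵗ/P = Pᵢˢᵃᵗ/67.8.
  K_1 = 224.6/67.8 = 3.31268, K_2 = 59.8/67.8 = 0.88201, K_3 = 29.7/67.8 = 0.43805
Rachford–Rice: g(β) = Σ zᵢ(Kᵢ−1)/(1+β(Kᵢ−1)) = 0.
Check two-phase: ΣzᵢKᵢ = 1.596 > 1 and Σzᵢ/Kᵢ = 1.288 > 1, so g(0) = 0.596 > 0 and g(1) = -0.288 < 0.
Newton iteration, β⁰ = 0.49:
  β = 0.490: g = 0.0585, g' = -0.676 → β = 0.577
  β = 0.577: g = 0.0017, g' = -0.641 → β = 0.579
Converged at β = 0.579.
Compositions from xᵢ = zᵢ/(1+β(Kᵢ−1)), yᵢ = Kᵢxᵢ:
  1: x = 0.157, y = 0.520
  2: x = 0.250, y = 0.221
  3: x = 0.593, y = 0.260

y_2 = 0.221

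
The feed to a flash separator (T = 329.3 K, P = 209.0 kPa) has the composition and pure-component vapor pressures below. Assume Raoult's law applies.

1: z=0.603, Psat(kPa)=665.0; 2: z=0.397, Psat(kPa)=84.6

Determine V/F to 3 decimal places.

V/F = 0.831

Raoult's law: Kᵢ = Pᵢˢᵃᵗ/P = Pᵢˢᵃᵗ/209.0.
  K_1 = 665.0/209.0 = 3.18182, K_2 = 84.6/209.0 = 0.40478
Material balance + equilibrium reduce to Σ zᵢ(Kᵢ−1)/(1+V/F(Kᵢ−1)) = 0.
Check two-phase: ΣzᵢKᵢ = 2.079 > 1 and Σzᵢ/Kᵢ = 1.170 > 1, so g(0) = 1.079 > 0 and g(1) = -0.170 < 0.
Binary case is linear: z₁(K₁−1)(1+V/F(K₂−1)) + z₂(K₂−1)(1+V/F(K₁−1)) = 0
⇒ V/F = [z₁(K₁−1)+z₂(K₂−1)] / [−(K₁−1)(K₂−1)] = 1.0793/1.2987 = 0.831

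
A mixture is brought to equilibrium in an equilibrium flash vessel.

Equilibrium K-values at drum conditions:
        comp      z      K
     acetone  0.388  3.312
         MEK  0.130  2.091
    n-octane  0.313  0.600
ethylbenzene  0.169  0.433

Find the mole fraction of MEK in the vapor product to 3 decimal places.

y_MEK = 0.141

Newton iteration, ψ⁰ = 0.5:
  ψ = 0.500: g = 0.2176, g' = -0.695 → ψ = 0.813
  ψ = 0.813: g = 0.0233, g' = -0.591 → ψ = 0.853
  ψ = 0.853: g = -0.0001, g' = -0.595 → ψ = 0.852
Converged at ψ = 0.852.
Compositions from xᵢ = zᵢ/(1+ψ(Kᵢ−1)), yᵢ = Kᵢxᵢ:
  acetone: x = 0.131, y = 0.433
  MEK: x = 0.067, y = 0.141
  n-octane: x = 0.475, y = 0.285
  ethylbenzene: x = 0.327, y = 0.142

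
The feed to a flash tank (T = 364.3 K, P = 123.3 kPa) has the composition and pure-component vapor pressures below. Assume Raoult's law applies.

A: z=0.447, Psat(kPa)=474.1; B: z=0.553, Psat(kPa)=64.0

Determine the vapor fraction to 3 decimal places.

ψ = 0.735

Raoult's law: Kᵢ = Pᵢˢᵃᵗ/P = Pᵢˢᵃᵗ/123.3.
  K_A = 474.1/123.3 = 3.84509, K_B = 64.0/123.3 = 0.51906
Rachford–Rice: g(ψ) = Σ zᵢ(Kᵢ−1)/(1+ψ(Kᵢ−1)) = 0.
g(0) = ΣzᵢKᵢ − 1 = 1.006 and g(1) = 1 − Σzᵢ/Kᵢ = -0.182, so a root lies in (0, 1).
Newton iteration, ψ⁰ = 0.5:
  ψ = 0.500: g = 0.1748, g' = -0.838 → ψ = 0.709
  ψ = 0.709: g = 0.0183, g' = -0.692 → ψ = 0.735
Converged at ψ = 0.735.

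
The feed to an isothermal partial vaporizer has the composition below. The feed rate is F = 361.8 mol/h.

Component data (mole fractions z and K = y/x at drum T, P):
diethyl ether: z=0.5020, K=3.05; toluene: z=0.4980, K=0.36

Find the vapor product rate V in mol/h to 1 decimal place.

V = 195.9 mol/h

Binary case is linear: z₁(K₁−1)(1+β(K₂−1)) + z₂(K₂−1)(1+β(K₁−1)) = 0
⇒ β = [z₁(K₁−1)+z₂(K₂−1)] / [−(K₁−1)(K₂−1)] = 0.71038/1.31200 = 0.5414
Then V = β·F = 0.5414·361.8 = 195.9 mol/h and L = F − V = 165.9 mol/h.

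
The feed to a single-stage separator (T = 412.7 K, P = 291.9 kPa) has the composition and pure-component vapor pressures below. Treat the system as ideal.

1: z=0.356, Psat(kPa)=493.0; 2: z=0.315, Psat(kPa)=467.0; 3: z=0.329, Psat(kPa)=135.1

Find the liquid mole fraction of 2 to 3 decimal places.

Raoult's law: Kᵢ = Pᵢˢᵃᵗ/P = Pᵢˢᵃᵗ/291.9.
  K_1 = 493.0/291.9 = 1.68893, K_2 = 467.0/291.9 = 1.59986, K_3 = 135.1/291.9 = 0.46283
Material balance + equilibrium reduce to Σ zᵢ(Kᵢ−1)/(1+V/F(Kᵢ−1)) = 0.
Feasibility: ΣzᵢKᵢ = 1.257, Σzᵢ/Kᵢ = 1.119 — both > 1, two phases present.
Iterate (Newton) starting at V/F = 0.5:
  V/F = 0.500: g = 0.0862, g' = -0.338 → V/F = 0.755
  V/F = 0.755: g = -0.0059, g' = -0.395 → V/F = 0.740
Converged at V/F = 0.740.
Compositions from xᵢ = zᵢ/(1+V/F(Kᵢ−1)), yᵢ = Kᵢxᵢ:
  1: x = 0.236, y = 0.398
  2: x = 0.218, y = 0.349
  3: x = 0.546, y = 0.253

x_2 = 0.218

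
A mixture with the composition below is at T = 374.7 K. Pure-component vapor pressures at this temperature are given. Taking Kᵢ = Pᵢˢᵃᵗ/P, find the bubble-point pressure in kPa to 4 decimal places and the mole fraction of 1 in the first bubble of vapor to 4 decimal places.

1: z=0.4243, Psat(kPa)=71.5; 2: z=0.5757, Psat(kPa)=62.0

At the bubble point ψ → 0, so ΣzᵢKᵢ = 1 with Kᵢ = Pᵢˢᵃᵗ/P ⇒ P = ΣzᵢPᵢˢᵃᵗ.
P = 0.4243·71.5 + 0.5757·62.0 = 66.0309 kPa
yᵢ = zᵢPᵢˢᵃᵗ/P ⇒ y_1 = 0.4243·71.5/66.0309 = 0.4594

Pbub = 66.0309 kPa, y_1 = 0.4594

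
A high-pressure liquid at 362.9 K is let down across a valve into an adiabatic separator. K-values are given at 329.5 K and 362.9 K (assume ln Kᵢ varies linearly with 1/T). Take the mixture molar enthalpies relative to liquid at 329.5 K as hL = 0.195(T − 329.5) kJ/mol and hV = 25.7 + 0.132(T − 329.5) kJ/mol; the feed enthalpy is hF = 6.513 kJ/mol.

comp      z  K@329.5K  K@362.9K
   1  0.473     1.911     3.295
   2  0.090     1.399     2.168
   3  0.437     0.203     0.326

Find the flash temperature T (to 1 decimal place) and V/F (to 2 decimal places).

T = 332.2 K, V/F = 0.23

Adiabatic flash: solve Rachford–Rice at each trial T, then check hF = ψ·hV(T) + (1−ψ)·hL(T).
  T = 329.5 K: K = (1.911, 1.399, 0.203), RR gives ψ = 0.176, H_out = 4.516 kJ/mol
  T = 362.9 K: K = (3.295, 2.168, 0.326), RR gives ψ = 0.623, H_out = 21.210 kJ/mol
  T = 346.2 K: K = (2.543, 1.760, 0.260), RR gives ψ = 0.447, H_out = 14.271 kJ/mol
  T = 337.9 K: K = (2.214, 1.575, 0.231), RR gives ψ = 0.333, H_out = 10.030 kJ/mol
  T = 333.7 K: K = (2.059, 1.485, 0.217), RR gives ψ = 0.262, H_out = 7.484 kJ/mol
  T = 331.6 K: K = (1.984, 1.442, 0.210), RR gives ψ = 0.221, H_out = 6.063 kJ/mol
  T = 332.6 K: K = (2.019, 1.462, 0.213), RR gives ψ = 0.241, H_out = 6.754 kJ/mol
  T = 332.1 K: K = (2.002, 1.452, 0.211), RR gives ψ = 0.231, H_out = 6.412 kJ/mol
Linear interpolation between T = 332.1 (H_out = 6.412) and T = 332.6 (H_out = 6.754) on hF = 6.513 gives T ≈ 332.2 K, at which ψ = 0.23.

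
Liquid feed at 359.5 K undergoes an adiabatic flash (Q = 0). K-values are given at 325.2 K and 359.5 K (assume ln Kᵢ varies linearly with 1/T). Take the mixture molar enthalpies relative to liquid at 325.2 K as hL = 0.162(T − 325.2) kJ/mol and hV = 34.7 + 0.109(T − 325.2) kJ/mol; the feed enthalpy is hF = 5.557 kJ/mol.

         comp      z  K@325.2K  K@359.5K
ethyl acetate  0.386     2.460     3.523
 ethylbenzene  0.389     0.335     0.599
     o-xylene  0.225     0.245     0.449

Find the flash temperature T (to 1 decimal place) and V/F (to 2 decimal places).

Adiabatic flash: solve Rachford–Rice at each trial T, then check hF = ψ·hV(T) + (1−ψ)·hL(T).
  T = 325.2 K: K = (2.460, 0.335, 0.245), RR gives ψ = 0.132, H_out = 4.589 kJ/mol
  T = 359.5 K: K = (3.523, 0.599, 0.449), RR gives ψ = 0.595, H_out = 25.124 kJ/mol
  T = 342.4 K: K = (2.972, 0.455, 0.337), RR gives ψ = 0.343, H_out = 14.384 kJ/mol
  T = 333.8 K: K = (2.711, 0.392, 0.289), RR gives ψ = 0.238, H_out = 9.542 kJ/mol
  T = 329.5 K: K = (2.584, 0.363, 0.266), RR gives ψ = 0.186, H_out = 7.101 kJ/mol
  T = 327.4 K: K = (2.523, 0.349, 0.256), RR gives ψ = 0.160, H_out = 5.886 kJ/mol
Linear interpolation between T = 325.2 (H_out = 4.589) and T = 327.4 (H_out = 5.886) on hF = 5.557 gives T ≈ 326.8 K, at which ψ = 0.15.

T = 326.8 K, V/F = 0.15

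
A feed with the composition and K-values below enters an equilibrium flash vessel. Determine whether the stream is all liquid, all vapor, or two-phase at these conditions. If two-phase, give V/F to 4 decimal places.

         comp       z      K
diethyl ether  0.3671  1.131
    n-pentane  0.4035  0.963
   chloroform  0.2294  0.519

ΣzᵢKᵢ = 0.9228; Σzᵢ/Kᵢ = 1.1856.
Since ΣzᵢKᵢ < 1 the mixture is below its bubble point — single liquid phase.

all liquid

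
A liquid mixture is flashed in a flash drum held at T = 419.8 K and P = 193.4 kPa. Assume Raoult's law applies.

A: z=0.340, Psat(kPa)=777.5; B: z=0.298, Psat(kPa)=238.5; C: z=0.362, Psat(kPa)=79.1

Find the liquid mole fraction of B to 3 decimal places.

Raoult's law: Kᵢ = Pᵢˢᵃᵗ/P = Pᵢˢᵃᵗ/193.4.
  K_A = 777.5/193.4 = 4.02017, K_B = 238.5/193.4 = 1.23320, K_C = 79.1/193.4 = 0.40900
Newton iteration, V/F⁰ = 0.5:
  V/F = 0.500: g = 0.1676, g' = -0.760 → V/F = 0.721
  V/F = 0.721: g = 0.0101, g' = -0.703 → V/F = 0.735
Converged at V/F = 0.735.
Compositions from xᵢ = zᵢ/(1+V/F(Kᵢ−1)), yᵢ = Kᵢxᵢ:
  A: x = 0.106, y = 0.425
  B: x = 0.254, y = 0.314
  C: x = 0.640, y = 0.262

x_B = 0.254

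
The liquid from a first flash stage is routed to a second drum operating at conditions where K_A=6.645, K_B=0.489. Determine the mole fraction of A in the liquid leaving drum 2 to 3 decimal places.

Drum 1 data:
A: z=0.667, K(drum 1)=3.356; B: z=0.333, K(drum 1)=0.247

Drum 1:
Rachford–Rice: g(ψ₁) = Σ zᵢ(Kᵢ−1)/(1+ψ₁(Kᵢ−1)) = 0.
Check two-phase: ΣzᵢKᵢ = 2.321 > 1 and Σzᵢ/Kᵢ = 1.547 > 1, so g(0) = 1.321 > 0 and g(1) = -0.547 < 0.
Binary case is linear: z₁(K₁−1)(1+ψ₁(K₂−1)) + z₂(K₂−1)(1+ψ₁(K₁−1)) = 0
⇒ ψ₁ = [z₁(K₁−1)+z₂(K₂−1)] / [−(K₁−1)(K₂−1)] = 1.3207/1.7741 = 0.744
Drum-1 compositions:
  A: x = 0.242, y = 0.813
  B: x = 0.758, y = 0.187
Drum-2 feed = drum-1 liquid: z₂ = (0.2422, 0.7578).
Drum 2:
Let ψ₂ = V/F and solve Σ zᵢ(Kᵢ−1)/(1+ψ₂(Kᵢ−1)) = 0.
g(0) = ΣzᵢKᵢ − 1 = 0.980 and g(1) = 1 − Σzᵢ/Kᵢ = -0.586, so a root lies in (0, 1).
Binary case is linear: z₁(K₁−1)(1+ψ₂(K₂−1)) + z₂(K₂−1)(1+ψ₂(K₁−1)) = 0
⇒ ψ₂ = [z₁(K₁−1)+z₂(K₂−1)] / [−(K₁−1)(K₂−1)] = 0.9800/2.8846 = 0.340
  A: x = 0.083, y = 0.552
  B: x = 0.917, y = 0.448

x_A (drum 2) = 0.083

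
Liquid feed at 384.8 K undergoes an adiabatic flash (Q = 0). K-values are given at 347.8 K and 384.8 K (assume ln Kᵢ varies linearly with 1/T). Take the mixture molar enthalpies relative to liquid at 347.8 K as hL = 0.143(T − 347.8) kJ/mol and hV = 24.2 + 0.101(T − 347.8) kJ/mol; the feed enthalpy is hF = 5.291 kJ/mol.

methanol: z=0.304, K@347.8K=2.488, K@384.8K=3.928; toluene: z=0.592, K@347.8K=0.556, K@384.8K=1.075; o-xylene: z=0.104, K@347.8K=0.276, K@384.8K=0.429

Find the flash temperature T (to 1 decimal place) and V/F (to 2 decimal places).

Adiabatic flash: solve Rachford–Rice at each trial T, then check hF = ψ·hV(T) + (1−ψ)·hL(T).
  T = 347.8 K: K = (2.488, 0.556, 0.276), RR gives ψ = 0.156, H_out = 3.769 kJ/mol
  T = 384.8 K: K = (3.928, 1.075, 0.429), RR gives ψ = 1.000, H_out = 27.937 kJ/mol
  T = 366.3 K: K = (3.162, 0.786, 0.348), RR gives ψ = 0.670, H_out = 18.350 kJ/mol
  T = 357.1 K: K = (2.816, 0.665, 0.311), RR gives ψ = 0.384, H_out = 10.470 kJ/mol
  T = 352.5 K: K = (2.651, 0.609, 0.293), RR gives ψ = 0.266, H_out = 7.058 kJ/mol
  T = 350.1 K: K = (2.567, 0.582, 0.284), RR gives ψ = 0.209, H_out = 5.363 kJ/mol
Linear interpolation between T = 347.8 (H_out = 3.769) and T = 350.1 (H_out = 5.363) on hF = 5.291 gives T ≈ 350.0 K, at which ψ = 0.21.

T = 350.0 K, V/F = 0.21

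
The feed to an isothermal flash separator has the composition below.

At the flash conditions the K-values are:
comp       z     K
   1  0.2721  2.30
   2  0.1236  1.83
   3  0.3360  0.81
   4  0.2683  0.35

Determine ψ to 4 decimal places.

Let ψ = V/F and solve Σ zᵢ(Kᵢ−1)/(1+ψ(Kᵢ−1)) = 0.
Feasibility: ΣzᵢKᵢ = 1.2181, Σzᵢ/Kᵢ = 1.3672 — both > 1, two phases present.
Iterate (Newton) starting at ψ = 0.5:
  ψ = 0.5000: g = -0.04202, g' = -0.4750 → ψ = 0.4115
  ψ = 0.4115: g = -0.00043, g' = -0.4680 → ψ = 0.4106
Converged at ψ = 0.4106.

ψ = 0.4106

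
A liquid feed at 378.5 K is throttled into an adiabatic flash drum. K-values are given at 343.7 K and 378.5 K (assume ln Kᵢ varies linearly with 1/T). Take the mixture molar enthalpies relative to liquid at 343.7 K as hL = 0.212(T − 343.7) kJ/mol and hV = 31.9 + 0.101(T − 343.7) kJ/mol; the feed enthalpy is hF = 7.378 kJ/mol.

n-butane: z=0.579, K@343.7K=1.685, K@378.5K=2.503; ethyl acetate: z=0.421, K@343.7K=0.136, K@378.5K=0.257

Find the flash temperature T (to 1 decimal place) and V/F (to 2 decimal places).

Adiabatic flash: solve Rachford–Rice at each trial T, then check hF = ψ·hV(T) + (1−ψ)·hL(T).
  T = 343.7 K: K = (1.685, 0.136), RR gives ψ = 0.056, H_out = 1.772 kJ/mol
  T = 378.5 K: K = (2.503, 0.257), RR gives ψ = 0.499, H_out = 21.373 kJ/mol
  T = 361.1 K: K = (2.073, 0.190), RR gives ψ = 0.322, H_out = 13.352 kJ/mol
  T = 352.4 K: K = (1.874, 0.161), RR gives ψ = 0.209, H_out = 8.299 kJ/mol
  T = 348.0 K: K = (1.777, 0.148), RR gives ψ = 0.138, H_out = 5.245 kJ/mol
  T = 350.2 K: K = (1.825, 0.155), RR gives ψ = 0.175, H_out = 6.825 kJ/mol
Linear interpolation between T = 350.2 (H_out = 6.825) and T = 352.4 (H_out = 8.299) on hF = 7.378 gives T ≈ 351.0 K, at which ψ = 0.19.

T = 351.0 K, V/F = 0.19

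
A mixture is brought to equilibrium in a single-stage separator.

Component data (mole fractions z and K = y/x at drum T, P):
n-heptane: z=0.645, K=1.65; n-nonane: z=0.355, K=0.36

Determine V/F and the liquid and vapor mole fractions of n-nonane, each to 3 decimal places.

Rachford–Rice: g(V/F) = Σ zᵢ(Kᵢ−1)/(1+V/F(Kᵢ−1)) = 0.
Check two-phase: ΣzᵢKᵢ = 1.192 > 1 and Σzᵢ/Kᵢ = 1.377 > 1, so g(0) = 0.192 > 0 and g(1) = -0.377 < 0.
Newton–Raphson from V/F = 0.5:
  V/F = 0.500: g = -0.0177, g' = -0.470 → V/F = 0.462
Converged at V/F = 0.462.
Compositions from xᵢ = zᵢ/(1+V/F(Kᵢ−1)), yᵢ = Kᵢxᵢ:
  n-heptane: x = 0.496, y = 0.819
  n-nonane: x = 0.504, y = 0.181

V/F = 0.462, x_n-nonane = 0.504, y_n-nonane = 0.181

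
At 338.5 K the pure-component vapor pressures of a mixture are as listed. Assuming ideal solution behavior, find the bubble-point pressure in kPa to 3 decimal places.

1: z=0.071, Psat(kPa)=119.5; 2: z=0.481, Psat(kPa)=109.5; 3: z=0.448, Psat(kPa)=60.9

Pbub = 88.437 kPa

At the bubble point ψ → 0, so ΣzᵢKᵢ = 1 with Kᵢ = Pᵢˢᵃᵗ/P ⇒ P = ΣzᵢPᵢˢᵃᵗ.
P = 0.071·119.5 + 0.481·109.5 + 0.448·60.9 = 88.437 kPa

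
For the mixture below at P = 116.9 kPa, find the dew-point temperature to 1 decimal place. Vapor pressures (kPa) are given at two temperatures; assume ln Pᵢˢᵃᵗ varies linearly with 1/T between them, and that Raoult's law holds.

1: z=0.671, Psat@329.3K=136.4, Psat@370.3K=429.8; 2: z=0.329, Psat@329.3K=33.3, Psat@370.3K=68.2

Dew-point temperature: Σzᵢ·P/Pᵢˢᵃᵗ(T) = 1. Interpolate ln Pᵢˢᵃᵗ = aᵢ + bᵢ/T.
  T = 329.3 K: ΣzᵢP/Pᵢˢᵃᵗ = 1.7300
  T = 370.3 K: ΣzᵢP/Pᵢˢᵃᵗ = 0.7464
  T = 349.8 K: ΣzᵢP/Pᵢˢᵃᵗ = 1.1035
  T = 360.1 K: ΣzᵢP/Pᵢˢᵃᵗ = 0.9008
  T = 355.0 K: ΣzᵢP/Pᵢˢᵃᵗ = 0.9943
  T = 352.4 K: ΣzᵢP/Pᵢˢᵃᵗ = 1.0470
Interpolating between 352.4 K and 355.0 K gives T ≈ 354.7 K.

T = 354.7 K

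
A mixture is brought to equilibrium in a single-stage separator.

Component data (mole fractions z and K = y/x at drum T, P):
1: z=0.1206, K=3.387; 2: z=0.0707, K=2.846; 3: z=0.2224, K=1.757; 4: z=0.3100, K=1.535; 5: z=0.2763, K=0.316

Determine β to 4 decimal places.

Let β = V/F and solve Σ zᵢ(Kᵢ−1)/(1+β(Kᵢ−1)) = 0.
g(0) = ΣzᵢKᵢ − 1 = 0.5636 and g(1) = 1 − Σzᵢ/Kᵢ = -0.2633, so a root lies in (0, 1).
Newton iteration, β⁰ = 0.5:
  β = 0.5000: g = 0.16487, g' = -0.6288 → β = 0.7622
  β = 0.7622: g = -0.01392, g' = -0.7882 → β = 0.7445
  β = 0.7445: g = -0.00020, g' = -0.7661 → β = 0.7443
Converged at β = 0.7443.

β = 0.7443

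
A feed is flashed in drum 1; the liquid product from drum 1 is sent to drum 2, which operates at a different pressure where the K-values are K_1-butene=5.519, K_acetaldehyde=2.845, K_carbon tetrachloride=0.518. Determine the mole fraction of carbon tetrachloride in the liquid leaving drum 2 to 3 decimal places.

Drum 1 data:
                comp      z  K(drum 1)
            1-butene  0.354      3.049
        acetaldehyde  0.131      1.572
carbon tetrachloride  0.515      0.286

Drum 1:
Rachford–Rice: g(ψ₁) = Σ zᵢ(Kᵢ−1)/(1+ψ₁(Kᵢ−1)) = 0.
Check two-phase: ΣzᵢKᵢ = 1.433 > 1 and Σzᵢ/Kᵢ = 2.000 > 1, so g(0) = 0.433 > 0 and g(1) = -1.000 < 0.
Newton–Raphson from ψ₁ = 0.5:
  ψ₁ = 0.500: g = -0.1553, g' = -1.024 → ψ₁ = 0.348
  ψ₁ = 0.348: g = -0.0036, g' = -1.001 → ψ₁ = 0.345
Converged at ψ₁ = 0.345.
Drum-1 compositions:
  1-butene: x = 0.207, y = 0.633
  acetaldehyde: x = 0.109, y = 0.172
  carbon tetrachloride: x = 0.683, y = 0.195
Drum-2 feed = drum-1 liquid: z₂ = (0.2075, 0.1094, 0.6831).
Drum 2:
Material balance + equilibrium reduce to Σ zᵢ(Kᵢ−1)/(1+ψ₂(Kᵢ−1)) = 0.
Check two-phase: ΣzᵢKᵢ = 1.810 > 1 and Σzᵢ/Kᵢ = 1.395 > 1, so g(0) = 0.810 > 0 and g(1) = -0.395 < 0.
Newton–Raphson from ψ₂ = 0.43:
  ψ₂ = 0.430: g = 0.0158, g' = -0.857 → ψ₂ = 0.448
  ψ₂ = 0.448: g = 0.0002, g' = -0.832 → ψ₂ = 0.449
Converged at ψ₂ = 0.449.
  1-butene: x = 0.069, y = 0.378
  acetaldehyde: x = 0.060, y = 0.170
  carbon tetrachloride: x = 0.872, y = 0.451

x_carbon tetrachloride (drum 2) = 0.872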